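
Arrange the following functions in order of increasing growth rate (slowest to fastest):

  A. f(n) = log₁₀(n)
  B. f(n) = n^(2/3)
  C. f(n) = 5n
A < B < C

Comparing growth rates:
A = log₁₀(n) is O(log n)
B = n^(2/3) is O(n^(2/3))
C = 5n is O(n)

Therefore, the order from slowest to fastest is: A < B < C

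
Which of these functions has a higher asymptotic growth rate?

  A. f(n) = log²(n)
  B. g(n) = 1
A

f(n) = log²(n) is O(log² n), while g(n) = 1 is O(1).
Since O(log² n) grows faster than O(1), f(n) dominates.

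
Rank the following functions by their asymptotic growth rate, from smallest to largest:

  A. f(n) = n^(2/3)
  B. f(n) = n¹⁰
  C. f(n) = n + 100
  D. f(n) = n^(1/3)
D < A < C < B

Comparing growth rates:
D = n^(1/3) is O(n^(1/3))
A = n^(2/3) is O(n^(2/3))
C = n + 100 is O(n)
B = n¹⁰ is O(n¹⁰)

Therefore, the order from slowest to fastest is: D < A < C < B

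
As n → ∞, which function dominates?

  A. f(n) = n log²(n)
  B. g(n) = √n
A

f(n) = n log²(n) is O(n log² n), while g(n) = √n is O(√n).
Since O(n log² n) grows faster than O(√n), f(n) dominates.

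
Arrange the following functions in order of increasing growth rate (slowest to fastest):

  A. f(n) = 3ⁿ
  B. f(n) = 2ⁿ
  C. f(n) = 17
C < B < A

Comparing growth rates:
C = 17 is O(1)
B = 2ⁿ is O(2ⁿ)
A = 3ⁿ is O(3ⁿ)

Therefore, the order from slowest to fastest is: C < B < A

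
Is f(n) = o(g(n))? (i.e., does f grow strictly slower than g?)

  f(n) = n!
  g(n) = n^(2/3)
False

f(n) = n! is O(n!), and g(n) = n^(2/3) is O(n^(2/3)).
Since O(n!) grows faster than or equal to O(n^(2/3)), f(n) = o(g(n)) is false.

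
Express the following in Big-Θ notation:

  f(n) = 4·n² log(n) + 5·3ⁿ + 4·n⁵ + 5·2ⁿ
Θ(3ⁿ)

Order the terms by growth rate: 4·n² log(n) ≺ 4·n⁵ ≺ 5·2ⁿ ≺ 5·3ⁿ.
The fastest-growing term 5·3ⁿ dominates as n → ∞; dropping its constant factor gives Θ(3ⁿ).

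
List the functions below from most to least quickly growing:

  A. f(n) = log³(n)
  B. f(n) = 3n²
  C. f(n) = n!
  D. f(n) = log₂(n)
C > B > A > D

Comparing growth rates:
C = n! is O(n!)
B = 3n² is O(n²)
A = log³(n) is O(log³ n)
D = log₂(n) is O(log n)

Therefore, the order from fastest to slowest is: C > B > A > D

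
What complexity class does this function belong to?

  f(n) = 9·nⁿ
O(nⁿ)

The dominant term in 9·nⁿ is 9·nⁿ, which is Θ(nⁿ).
Constants are absorbed, so the tightest bound is O(nⁿ).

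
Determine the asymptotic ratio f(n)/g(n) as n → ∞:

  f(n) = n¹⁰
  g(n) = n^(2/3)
∞

Since n¹⁰ (O(n¹⁰)) grows faster than n^(2/3) (O(n^(2/3))),
the ratio f(n)/g(n) → ∞ as n → ∞.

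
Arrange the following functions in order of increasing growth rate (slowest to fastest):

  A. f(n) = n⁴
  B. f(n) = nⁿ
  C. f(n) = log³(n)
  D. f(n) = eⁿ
C < A < D < B

Comparing growth rates:
C = log³(n) is O(log³ n)
A = n⁴ is O(n⁴)
D = eⁿ is O(eⁿ)
B = nⁿ is O(nⁿ)

Therefore, the order from slowest to fastest is: C < A < D < B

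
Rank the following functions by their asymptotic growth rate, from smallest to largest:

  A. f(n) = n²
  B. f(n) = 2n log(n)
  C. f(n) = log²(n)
C < B < A

Comparing growth rates:
C = log²(n) is O(log² n)
B = 2n log(n) is O(n log n)
A = n² is O(n²)

Therefore, the order from slowest to fastest is: C < B < A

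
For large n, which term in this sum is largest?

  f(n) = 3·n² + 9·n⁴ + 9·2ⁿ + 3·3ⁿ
3·3ⁿ

Looking at each term:
  - 3·n² is O(n²)
  - 9·n⁴ is O(n⁴)
  - 9·2ⁿ is O(2ⁿ)
  - 3·3ⁿ is O(3ⁿ)

The term 3·3ⁿ (O(3ⁿ)) grows fastest and dominates all others.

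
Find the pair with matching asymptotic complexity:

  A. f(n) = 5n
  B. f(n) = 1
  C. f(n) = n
A and C

Examining each function:
  A. 5n is O(n)
  B. 1 is O(1)
  C. n is O(n)

Functions A and C both have the same complexity class.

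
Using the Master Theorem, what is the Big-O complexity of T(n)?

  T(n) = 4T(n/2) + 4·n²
Θ(n² log n)

Master Theorem: a = 4, b = 2, f(n) = 4·n².
Compute the critical exponent d = log₂(4) = 2.
Compare f(n) = Θ(n²) against n^d:
  k = 2 = d, so f(n) = Θ(n^d) — Case 2.
  Work is balanced across levels: T(n) = Θ(n^d log n) = Θ(n² log n).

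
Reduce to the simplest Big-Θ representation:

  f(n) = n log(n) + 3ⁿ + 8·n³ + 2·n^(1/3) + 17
Θ(3ⁿ)

Order the terms by growth rate: 17 ≺ 2·n^(1/3) ≺ n log(n) ≺ 8·n³ ≺ 3ⁿ.
The fastest-growing term 3ⁿ dominates as n → ∞; dropping its constant factor gives Θ(3ⁿ).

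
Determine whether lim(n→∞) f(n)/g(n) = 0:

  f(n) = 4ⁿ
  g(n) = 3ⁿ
False

f(n) = 4ⁿ is O(4ⁿ), and g(n) = 3ⁿ is O(3ⁿ).
Since O(4ⁿ) grows faster than or equal to O(3ⁿ), f(n) = o(g(n)) is false.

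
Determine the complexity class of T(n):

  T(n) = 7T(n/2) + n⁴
Θ(n⁴)

Master Theorem: a = 7, b = 2, f(n) = n⁴.
Compute the critical exponent d = log₂(7) = 2.807.
Compare f(n) = Θ(n⁴) against n^d:
  k = 4 > d = 2.807, so f(n) = Ω(n^(d+ε)) — Case 3.
  Regularity: a·(n/b)^4/n^4 = a/b^4 = 7/16 < 1 ✓.
  The top-level work dominates: T(n) = Θ(f(n)) = Θ(n⁴).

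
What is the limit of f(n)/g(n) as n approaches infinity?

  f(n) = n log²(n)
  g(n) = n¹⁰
0

Since n log²(n) (O(n log² n)) grows slower than n¹⁰ (O(n¹⁰)),
the ratio f(n)/g(n) → 0 as n → ∞.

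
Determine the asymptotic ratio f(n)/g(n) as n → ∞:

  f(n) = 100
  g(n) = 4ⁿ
0

Since 100 (O(1)) grows slower than 4ⁿ (O(4ⁿ)),
the ratio f(n)/g(n) → 0 as n → ∞.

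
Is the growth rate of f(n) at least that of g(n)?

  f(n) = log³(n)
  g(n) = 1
True

f(n) = log³(n) is O(log³ n), and g(n) = 1 is O(1).
Since O(log³ n) grows at least as fast as O(1), f(n) = Ω(g(n)) is true.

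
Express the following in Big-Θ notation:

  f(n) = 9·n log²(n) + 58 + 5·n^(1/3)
Θ(n log² n)

Order the terms by growth rate: 58 ≺ 5·n^(1/3) ≺ 9·n log²(n).
The fastest-growing term 9·n log²(n) dominates as n → ∞; dropping its constant factor gives Θ(n log² n).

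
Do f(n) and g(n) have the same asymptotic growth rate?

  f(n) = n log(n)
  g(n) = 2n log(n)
True

f(n) = n log(n) and g(n) = 2n log(n) are both O(n log n).
Since they have the same asymptotic growth rate, f(n) = Θ(g(n)) is true.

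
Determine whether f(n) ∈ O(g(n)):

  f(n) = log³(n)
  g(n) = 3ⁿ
True

f(n) = log³(n) is O(log³ n), and g(n) = 3ⁿ is O(3ⁿ).
Since O(log³ n) ⊆ O(3ⁿ) (f grows no faster than g), f(n) = O(g(n)) is true.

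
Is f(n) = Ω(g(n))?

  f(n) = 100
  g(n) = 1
True

f(n) = 100 and g(n) = 1 are both O(1).
Big-Ω permits equal growth rates (f ≥ c·g for some c > 0), so f(n) = Ω(g(n)) is true.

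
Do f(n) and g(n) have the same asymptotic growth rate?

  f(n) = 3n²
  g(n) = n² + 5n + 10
True

f(n) = 3n² and g(n) = n² + 5n + 10 are both O(n²).
Since they have the same asymptotic growth rate, f(n) = Θ(g(n)) is true.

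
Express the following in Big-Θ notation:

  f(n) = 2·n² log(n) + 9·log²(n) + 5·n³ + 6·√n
Θ(n³)

Order the terms by growth rate: 9·log²(n) ≺ 6·√n ≺ 2·n² log(n) ≺ 5·n³.
The fastest-growing term 5·n³ dominates as n → ∞; dropping its constant factor gives Θ(n³).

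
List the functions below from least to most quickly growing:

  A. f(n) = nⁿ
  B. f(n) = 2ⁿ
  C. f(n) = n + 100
C < B < A

Comparing growth rates:
C = n + 100 is O(n)
B = 2ⁿ is O(2ⁿ)
A = nⁿ is O(nⁿ)

Therefore, the order from slowest to fastest is: C < B < A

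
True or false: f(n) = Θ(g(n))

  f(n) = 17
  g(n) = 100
True

f(n) = 17 and g(n) = 100 are both O(1).
Since they have the same asymptotic growth rate, f(n) = Θ(g(n)) is true.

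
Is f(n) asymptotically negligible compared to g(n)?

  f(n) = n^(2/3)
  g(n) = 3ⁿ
True

f(n) = n^(2/3) is O(n^(2/3)), and g(n) = 3ⁿ is O(3ⁿ).
Since O(n^(2/3)) grows strictly slower than O(3ⁿ), f(n) = o(g(n)) is true.
This means lim(n→∞) f(n)/g(n) = 0.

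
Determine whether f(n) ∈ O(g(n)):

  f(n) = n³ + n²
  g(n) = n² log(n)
False

f(n) = n³ + n² is O(n³), and g(n) = n² log(n) is O(n² log n).
Since O(n³) grows faster than O(n² log n), f(n) = O(g(n)) is false.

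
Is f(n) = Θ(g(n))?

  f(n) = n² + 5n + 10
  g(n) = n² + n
True

f(n) = n² + 5n + 10 and g(n) = n² + n are both O(n²).
Since they have the same asymptotic growth rate, f(n) = Θ(g(n)) is true.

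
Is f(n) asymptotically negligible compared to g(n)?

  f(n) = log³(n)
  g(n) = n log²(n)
True

f(n) = log³(n) is O(log³ n), and g(n) = n log²(n) is O(n log² n).
Since O(log³ n) grows strictly slower than O(n log² n), f(n) = o(g(n)) is true.
This means lim(n→∞) f(n)/g(n) = 0.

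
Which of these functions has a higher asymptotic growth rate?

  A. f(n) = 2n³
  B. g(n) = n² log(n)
A

f(n) = 2n³ is O(n³), while g(n) = n² log(n) is O(n² log n).
Since O(n³) grows faster than O(n² log n), f(n) dominates.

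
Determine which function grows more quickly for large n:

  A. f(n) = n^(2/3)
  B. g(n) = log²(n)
A

f(n) = n^(2/3) is O(n^(2/3)), while g(n) = log²(n) is O(log² n).
Since O(n^(2/3)) grows faster than O(log² n), f(n) dominates.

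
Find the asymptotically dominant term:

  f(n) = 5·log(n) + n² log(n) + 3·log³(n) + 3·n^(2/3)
n² log(n)

Looking at each term:
  - 5·log(n) is O(log n)
  - n² log(n) is O(n² log n)
  - 3·log³(n) is O(log³ n)
  - 3·n^(2/3) is O(n^(2/3))

The term n² log(n) (O(n² log n)) grows fastest and dominates all others.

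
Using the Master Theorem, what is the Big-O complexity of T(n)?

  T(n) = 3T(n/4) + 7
Θ(n^log₄(3))

Master Theorem: a = 3, b = 4, f(n) = 7.
Compute the critical exponent d = log₄(3) = 0.792.
Compare f(n) = Θ(1) against n^d:
  k = 0 < d = 0.792, so f(n) = O(n^(d-ε)) — Case 1.
  The recursion cost dominates: T(n) = Θ(n^d) = Θ(n^log₄(3)).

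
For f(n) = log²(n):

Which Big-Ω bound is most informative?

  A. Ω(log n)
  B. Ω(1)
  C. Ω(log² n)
C

f(n) = log²(n) is Ω(log² n).
All listed options are valid Big-Ω bounds (lower bounds),
but Ω(log² n) is the tightest (largest valid bound).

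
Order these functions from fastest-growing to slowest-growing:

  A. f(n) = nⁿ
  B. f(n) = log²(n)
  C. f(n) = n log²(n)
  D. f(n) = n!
A > D > C > B

Comparing growth rates:
A = nⁿ is O(nⁿ)
D = n! is O(n!)
C = n log²(n) is O(n log² n)
B = log²(n) is O(log² n)

Therefore, the order from fastest to slowest is: A > D > C > B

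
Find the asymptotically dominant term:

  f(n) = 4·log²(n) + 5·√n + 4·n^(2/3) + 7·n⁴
7·n⁴

Looking at each term:
  - 4·log²(n) is O(log² n)
  - 5·√n is O(√n)
  - 4·n^(2/3) is O(n^(2/3))
  - 7·n⁴ is O(n⁴)

The term 7·n⁴ (O(n⁴)) grows fastest and dominates all others.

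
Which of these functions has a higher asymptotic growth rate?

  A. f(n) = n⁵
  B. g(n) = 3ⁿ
B

f(n) = n⁵ is O(n⁵), while g(n) = 3ⁿ is O(3ⁿ).
Since O(3ⁿ) grows faster than O(n⁵), g(n) dominates.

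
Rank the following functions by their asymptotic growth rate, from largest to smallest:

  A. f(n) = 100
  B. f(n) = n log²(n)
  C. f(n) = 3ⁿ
C > B > A

Comparing growth rates:
C = 3ⁿ is O(3ⁿ)
B = n log²(n) is O(n log² n)
A = 100 is O(1)

Therefore, the order from fastest to slowest is: C > B > A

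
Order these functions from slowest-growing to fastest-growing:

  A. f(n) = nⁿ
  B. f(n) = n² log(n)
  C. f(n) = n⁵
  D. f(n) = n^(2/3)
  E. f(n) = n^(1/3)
E < D < B < C < A

Comparing growth rates:
E = n^(1/3) is O(n^(1/3))
D = n^(2/3) is O(n^(2/3))
B = n² log(n) is O(n² log n)
C = n⁵ is O(n⁵)
A = nⁿ is O(nⁿ)

Therefore, the order from slowest to fastest is: E < D < B < C < A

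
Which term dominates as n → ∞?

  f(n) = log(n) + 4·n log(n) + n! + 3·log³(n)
n!

Looking at each term:
  - log(n) is O(log n)
  - 4·n log(n) is O(n log n)
  - n! is O(n!)
  - 3·log³(n) is O(log³ n)

The term n! (O(n!)) grows fastest and dominates all others.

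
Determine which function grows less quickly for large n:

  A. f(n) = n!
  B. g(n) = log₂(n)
B

f(n) = n! is O(n!), while g(n) = log₂(n) is O(log n).
Since O(log n) grows slower than O(n!), g(n) is dominated.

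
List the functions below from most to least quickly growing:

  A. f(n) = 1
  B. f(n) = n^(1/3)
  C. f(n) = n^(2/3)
C > B > A

Comparing growth rates:
C = n^(2/3) is O(n^(2/3))
B = n^(1/3) is O(n^(1/3))
A = 1 is O(1)

Therefore, the order from fastest to slowest is: C > B > A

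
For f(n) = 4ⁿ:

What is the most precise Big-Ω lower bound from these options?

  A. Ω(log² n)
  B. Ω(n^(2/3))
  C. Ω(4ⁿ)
C

f(n) = 4ⁿ is Ω(4ⁿ).
All listed options are valid Big-Ω bounds (lower bounds),
but Ω(4ⁿ) is the tightest (largest valid bound).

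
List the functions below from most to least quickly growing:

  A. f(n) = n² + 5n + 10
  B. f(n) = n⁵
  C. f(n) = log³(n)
B > A > C

Comparing growth rates:
B = n⁵ is O(n⁵)
A = n² + 5n + 10 is O(n²)
C = log³(n) is O(log³ n)

Therefore, the order from fastest to slowest is: B > A > C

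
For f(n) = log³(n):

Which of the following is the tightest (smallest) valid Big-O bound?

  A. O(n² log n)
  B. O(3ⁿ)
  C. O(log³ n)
C

f(n) = log³(n) is O(log³ n).
All listed options are valid Big-O bounds (upper bounds),
but O(log³ n) is the tightest (smallest valid bound).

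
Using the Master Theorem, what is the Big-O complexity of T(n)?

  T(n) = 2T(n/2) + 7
Θ(n)

Master Theorem: a = 2, b = 2, f(n) = 7.
Compute the critical exponent d = log₂(2) = 1.
Compare f(n) = Θ(1) against n^d:
  k = 0 < d = 1, so f(n) = O(n^(d-ε)) — Case 1.
  The recursion cost dominates: T(n) = Θ(n^d) = Θ(n).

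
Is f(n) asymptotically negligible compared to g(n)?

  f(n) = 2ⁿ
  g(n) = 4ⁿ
True

f(n) = 2ⁿ is O(2ⁿ), and g(n) = 4ⁿ is O(4ⁿ).
Since O(2ⁿ) grows strictly slower than O(4ⁿ), f(n) = o(g(n)) is true.
This means lim(n→∞) f(n)/g(n) = 0.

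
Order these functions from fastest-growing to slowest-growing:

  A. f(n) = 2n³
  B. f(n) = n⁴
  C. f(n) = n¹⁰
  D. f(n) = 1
C > B > A > D

Comparing growth rates:
C = n¹⁰ is O(n¹⁰)
B = n⁴ is O(n⁴)
A = 2n³ is O(n³)
D = 1 is O(1)

Therefore, the order from fastest to slowest is: C > B > A > D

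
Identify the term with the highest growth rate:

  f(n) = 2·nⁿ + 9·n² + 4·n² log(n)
2·nⁿ

Looking at each term:
  - 2·nⁿ is O(nⁿ)
  - 9·n² is O(n²)
  - 4·n² log(n) is O(n² log n)

The term 2·nⁿ (O(nⁿ)) grows fastest and dominates all others.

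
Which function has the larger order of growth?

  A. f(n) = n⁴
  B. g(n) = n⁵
B

f(n) = n⁴ is O(n⁴), while g(n) = n⁵ is O(n⁵).
Since O(n⁵) grows faster than O(n⁴), g(n) dominates.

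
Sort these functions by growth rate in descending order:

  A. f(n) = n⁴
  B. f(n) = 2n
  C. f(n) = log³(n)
A > B > C

Comparing growth rates:
A = n⁴ is O(n⁴)
B = 2n is O(n)
C = log³(n) is O(log³ n)

Therefore, the order from fastest to slowest is: A > B > C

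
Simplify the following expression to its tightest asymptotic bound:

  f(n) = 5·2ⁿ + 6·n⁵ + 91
Θ(2ⁿ)

Order the terms by growth rate: 91 ≺ 6·n⁵ ≺ 5·2ⁿ.
The fastest-growing term 5·2ⁿ dominates as n → ∞; dropping its constant factor gives Θ(2ⁿ).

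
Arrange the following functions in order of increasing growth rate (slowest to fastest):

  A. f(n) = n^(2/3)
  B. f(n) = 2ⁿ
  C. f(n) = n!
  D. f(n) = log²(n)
D < A < B < C

Comparing growth rates:
D = log²(n) is O(log² n)
A = n^(2/3) is O(n^(2/3))
B = 2ⁿ is O(2ⁿ)
C = n! is O(n!)

Therefore, the order from slowest to fastest is: D < A < B < C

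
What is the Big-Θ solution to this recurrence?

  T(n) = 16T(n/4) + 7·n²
Θ(n² log n)

Master Theorem: a = 16, b = 4, f(n) = 7·n².
Compute the critical exponent d = log₄(16) = 2.
Compare f(n) = Θ(n²) against n^d:
  k = 2 = d, so f(n) = Θ(n^d) — Case 2.
  Work is balanced across levels: T(n) = Θ(n^d log n) = Θ(n² log n).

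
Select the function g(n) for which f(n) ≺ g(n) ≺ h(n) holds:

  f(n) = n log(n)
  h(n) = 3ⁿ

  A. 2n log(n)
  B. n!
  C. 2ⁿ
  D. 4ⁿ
C

We need g(n) with n log(n) = o(g(n)) and g(n) = o(3ⁿ), i.e. O(n log n) ≺ g ≺ O(3ⁿ).
Check each option:
  A. 2n log(n) — O(n log n) does not grow strictly faster than f(n)
  B. n! — O(n!) does not grow strictly slower than h(n)
  C. 2ⁿ — O(2ⁿ) is strictly between O(n log n) and O(3ⁿ) ✓
  D. 4ⁿ — O(4ⁿ) does not grow strictly slower than h(n)

Only option C (2ⁿ) lies strictly between.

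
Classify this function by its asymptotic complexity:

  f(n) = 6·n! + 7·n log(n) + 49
O(n!)

The dominant term in 6·n! + 7·n log(n) + 49 is 6·n!, which is Θ(n!).
Lower-order terms (7·n log(n), 49) are asymptotically negligible.
Constants are absorbed, so the tightest bound is O(n!).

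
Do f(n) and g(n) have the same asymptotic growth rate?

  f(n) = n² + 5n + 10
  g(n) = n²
True

f(n) = n² + 5n + 10 and g(n) = n² are both O(n²).
Since they have the same asymptotic growth rate, f(n) = Θ(g(n)) is true.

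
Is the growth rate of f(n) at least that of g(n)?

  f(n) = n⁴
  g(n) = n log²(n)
True

f(n) = n⁴ is O(n⁴), and g(n) = n log²(n) is O(n log² n).
Since O(n⁴) grows at least as fast as O(n log² n), f(n) = Ω(g(n)) is true.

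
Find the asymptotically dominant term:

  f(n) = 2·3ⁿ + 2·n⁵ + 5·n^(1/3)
2·3ⁿ

Looking at each term:
  - 2·3ⁿ is O(3ⁿ)
  - 2·n⁵ is O(n⁵)
  - 5·n^(1/3) is O(n^(1/3))

The term 2·3ⁿ (O(3ⁿ)) grows fastest and dominates all others.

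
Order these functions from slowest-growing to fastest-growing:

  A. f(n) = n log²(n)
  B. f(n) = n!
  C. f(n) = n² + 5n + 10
A < C < B

Comparing growth rates:
A = n log²(n) is O(n log² n)
C = n² + 5n + 10 is O(n²)
B = n! is O(n!)

Therefore, the order from slowest to fastest is: A < C < B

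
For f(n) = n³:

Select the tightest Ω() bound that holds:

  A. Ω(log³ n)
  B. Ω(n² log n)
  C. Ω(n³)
C

f(n) = n³ is Ω(n³).
All listed options are valid Big-Ω bounds (lower bounds),
but Ω(n³) is the tightest (largest valid bound).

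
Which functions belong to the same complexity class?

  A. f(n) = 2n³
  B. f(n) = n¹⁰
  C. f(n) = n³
A and C

Examining each function:
  A. 2n³ is O(n³)
  B. n¹⁰ is O(n¹⁰)
  C. n³ is O(n³)

Functions A and C both have the same complexity class.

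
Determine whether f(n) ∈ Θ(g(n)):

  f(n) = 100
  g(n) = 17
True

f(n) = 100 and g(n) = 17 are both O(1).
Since they have the same asymptotic growth rate, f(n) = Θ(g(n)) is true.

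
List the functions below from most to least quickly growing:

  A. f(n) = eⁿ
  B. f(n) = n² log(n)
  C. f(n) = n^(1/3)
A > B > C

Comparing growth rates:
A = eⁿ is O(eⁿ)
B = n² log(n) is O(n² log n)
C = n^(1/3) is O(n^(1/3))

Therefore, the order from fastest to slowest is: A > B > C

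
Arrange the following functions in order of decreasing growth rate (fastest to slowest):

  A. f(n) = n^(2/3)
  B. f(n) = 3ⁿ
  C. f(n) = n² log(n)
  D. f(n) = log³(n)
B > C > A > D

Comparing growth rates:
B = 3ⁿ is O(3ⁿ)
C = n² log(n) is O(n² log n)
A = n^(2/3) is O(n^(2/3))
D = log³(n) is O(log³ n)

Therefore, the order from fastest to slowest is: B > C > A > D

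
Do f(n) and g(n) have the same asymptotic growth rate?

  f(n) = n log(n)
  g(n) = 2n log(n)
True

f(n) = n log(n) and g(n) = 2n log(n) are both O(n log n).
Since they have the same asymptotic growth rate, f(n) = Θ(g(n)) is true.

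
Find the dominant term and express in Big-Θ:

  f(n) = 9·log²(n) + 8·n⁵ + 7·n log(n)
Θ(n⁵)

Order the terms by growth rate: 9·log²(n) ≺ 7·n log(n) ≺ 8·n⁵.
The fastest-growing term 8·n⁵ dominates as n → ∞; dropping its constant factor gives Θ(n⁵).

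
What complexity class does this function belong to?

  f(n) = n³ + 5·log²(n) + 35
O(n³)

The dominant term in n³ + 5·log²(n) + 35 is n³, which is Θ(n³).
Lower-order terms (5·log²(n), 35) are asymptotically negligible.
Constants are absorbed, so the tightest bound is O(n³).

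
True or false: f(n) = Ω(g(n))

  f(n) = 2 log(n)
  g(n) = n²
False

f(n) = 2 log(n) is O(log n), and g(n) = n² is O(n²).
Since O(log n) grows slower than O(n²), f(n) = Ω(g(n)) is false.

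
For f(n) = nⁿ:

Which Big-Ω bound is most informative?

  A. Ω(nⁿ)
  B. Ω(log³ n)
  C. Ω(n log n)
A

f(n) = nⁿ is Ω(nⁿ).
All listed options are valid Big-Ω bounds (lower bounds),
but Ω(nⁿ) is the tightest (largest valid bound).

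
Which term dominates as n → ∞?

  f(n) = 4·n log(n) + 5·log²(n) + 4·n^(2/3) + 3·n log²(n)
3·n log²(n)

Looking at each term:
  - 4·n log(n) is O(n log n)
  - 5·log²(n) is O(log² n)
  - 4·n^(2/3) is O(n^(2/3))
  - 3·n log²(n) is O(n log² n)

The term 3·n log²(n) (O(n log² n)) grows fastest and dominates all others.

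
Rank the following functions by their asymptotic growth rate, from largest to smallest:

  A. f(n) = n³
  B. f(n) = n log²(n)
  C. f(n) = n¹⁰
C > A > B

Comparing growth rates:
C = n¹⁰ is O(n¹⁰)
A = n³ is O(n³)
B = n log²(n) is O(n log² n)

Therefore, the order from fastest to slowest is: C > A > B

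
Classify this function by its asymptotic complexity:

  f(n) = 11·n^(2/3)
O(n^(2/3))

The dominant term in 11·n^(2/3) is 11·n^(2/3), which is Θ(n^(2/3)).
Constants are absorbed, so the tightest bound is O(n^(2/3)).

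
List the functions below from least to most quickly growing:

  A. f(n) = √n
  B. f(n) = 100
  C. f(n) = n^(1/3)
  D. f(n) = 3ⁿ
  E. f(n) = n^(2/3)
B < C < A < E < D

Comparing growth rates:
B = 100 is O(1)
C = n^(1/3) is O(n^(1/3))
A = √n is O(√n)
E = n^(2/3) is O(n^(2/3))
D = 3ⁿ is O(3ⁿ)

Therefore, the order from slowest to fastest is: B < C < A < E < D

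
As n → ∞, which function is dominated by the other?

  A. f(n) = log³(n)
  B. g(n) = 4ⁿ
A

f(n) = log³(n) is O(log³ n), while g(n) = 4ⁿ is O(4ⁿ).
Since O(log³ n) grows slower than O(4ⁿ), f(n) is dominated.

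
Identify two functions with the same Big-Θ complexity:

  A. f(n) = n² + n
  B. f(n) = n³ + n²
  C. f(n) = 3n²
A and C

Examining each function:
  A. n² + n is O(n²)
  B. n³ + n² is O(n³)
  C. 3n² is O(n²)

Functions A and C both have the same complexity class.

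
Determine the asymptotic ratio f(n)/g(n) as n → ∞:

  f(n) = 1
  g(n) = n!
0

Since 1 (O(1)) grows slower than n! (O(n!)),
the ratio f(n)/g(n) → 0 as n → ∞.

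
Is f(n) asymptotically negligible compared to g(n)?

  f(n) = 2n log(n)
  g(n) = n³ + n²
True

f(n) = 2n log(n) is O(n log n), and g(n) = n³ + n² is O(n³).
Since O(n log n) grows strictly slower than O(n³), f(n) = o(g(n)) is true.
This means lim(n→∞) f(n)/g(n) = 0.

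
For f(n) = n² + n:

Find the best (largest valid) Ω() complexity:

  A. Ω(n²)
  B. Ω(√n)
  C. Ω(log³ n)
A

f(n) = n² + n is Ω(n²).
All listed options are valid Big-Ω bounds (lower bounds),
but Ω(n²) is the tightest (largest valid bound).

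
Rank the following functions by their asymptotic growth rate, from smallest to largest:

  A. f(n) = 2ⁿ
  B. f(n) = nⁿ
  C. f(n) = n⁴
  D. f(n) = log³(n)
D < C < A < B

Comparing growth rates:
D = log³(n) is O(log³ n)
C = n⁴ is O(n⁴)
A = 2ⁿ is O(2ⁿ)
B = nⁿ is O(nⁿ)

Therefore, the order from slowest to fastest is: D < C < A < B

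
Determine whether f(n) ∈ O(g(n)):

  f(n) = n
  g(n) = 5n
True

f(n) = n and g(n) = 5n are both O(n).
Big-O permits equal growth rates (f ≤ c·g for some c), so f(n) = O(g(n)) is true.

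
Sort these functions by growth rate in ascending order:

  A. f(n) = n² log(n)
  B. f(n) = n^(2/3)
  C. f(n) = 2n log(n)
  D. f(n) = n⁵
B < C < A < D

Comparing growth rates:
B = n^(2/3) is O(n^(2/3))
C = 2n log(n) is O(n log n)
A = n² log(n) is O(n² log n)
D = n⁵ is O(n⁵)

Therefore, the order from slowest to fastest is: B < C < A < D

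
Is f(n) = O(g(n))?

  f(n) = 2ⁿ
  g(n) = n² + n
False

f(n) = 2ⁿ is O(2ⁿ), and g(n) = n² + n is O(n²).
Since O(2ⁿ) grows faster than O(n²), f(n) = O(g(n)) is false.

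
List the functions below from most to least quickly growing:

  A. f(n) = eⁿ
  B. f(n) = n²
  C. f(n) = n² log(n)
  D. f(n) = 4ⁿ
D > A > C > B

Comparing growth rates:
D = 4ⁿ is O(4ⁿ)
A = eⁿ is O(eⁿ)
C = n² log(n) is O(n² log n)
B = n² is O(n²)

Therefore, the order from fastest to slowest is: D > A > C > B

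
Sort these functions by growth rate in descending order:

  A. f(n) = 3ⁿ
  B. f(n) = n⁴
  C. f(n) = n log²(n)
A > B > C

Comparing growth rates:
A = 3ⁿ is O(3ⁿ)
B = n⁴ is O(n⁴)
C = n log²(n) is O(n log² n)

Therefore, the order from fastest to slowest is: A > B > C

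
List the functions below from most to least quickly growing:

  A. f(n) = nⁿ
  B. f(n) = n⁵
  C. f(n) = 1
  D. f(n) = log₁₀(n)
A > B > D > C

Comparing growth rates:
A = nⁿ is O(nⁿ)
B = n⁵ is O(n⁵)
D = log₁₀(n) is O(log n)
C = 1 is O(1)

Therefore, the order from fastest to slowest is: A > B > D > C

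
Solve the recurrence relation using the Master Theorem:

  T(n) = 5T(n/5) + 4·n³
Θ(n³)

Master Theorem: a = 5, b = 5, f(n) = 4·n³.
Compute the critical exponent d = log₅(5) = 1.
Compare f(n) = Θ(n³) against n^d:
  k = 3 > d = 1, so f(n) = Ω(n^(d+ε)) — Case 3.
  Regularity: a·(n/b)^3/n^3 = a/b^3 = 5/125 < 1 ✓.
  The top-level work dominates: T(n) = Θ(f(n)) = Θ(n³).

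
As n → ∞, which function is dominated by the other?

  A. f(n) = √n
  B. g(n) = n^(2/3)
A

f(n) = √n is O(√n), while g(n) = n^(2/3) is O(n^(2/3)).
Since O(√n) grows slower than O(n^(2/3)), f(n) is dominated.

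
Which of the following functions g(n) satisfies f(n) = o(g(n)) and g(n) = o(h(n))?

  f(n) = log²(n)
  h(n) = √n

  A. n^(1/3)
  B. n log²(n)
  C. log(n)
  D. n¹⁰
A

We need g(n) with log²(n) = o(g(n)) and g(n) = o(√n), i.e. O(log² n) ≺ g ≺ O(√n).
Check each option:
  A. n^(1/3) — O(n^(1/3)) is strictly between O(log² n) and O(√n) ✓
  B. n log²(n) — O(n log² n) does not grow strictly slower than h(n)
  C. log(n) — O(log n) does not grow strictly faster than f(n)
  D. n¹⁰ — O(n¹⁰) does not grow strictly slower than h(n)

Only option A (n^(1/3)) lies strictly between.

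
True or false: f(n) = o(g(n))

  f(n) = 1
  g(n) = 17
False

f(n) = 1 is O(1), and g(n) = 17 is O(1).
Since they have the same growth rate, f(n) = o(g(n)) is false.
(f = o(g) requires f to grow strictly slower, not equal.)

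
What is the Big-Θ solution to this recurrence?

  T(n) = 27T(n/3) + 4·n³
Θ(n³ log n)

Master Theorem: a = 27, b = 3, f(n) = 4·n³.
Compute the critical exponent d = log₃(27) = 3.
Compare f(n) = Θ(n³) against n^d:
  k = 3 = d, so f(n) = Θ(n^d) — Case 2.
  Work is balanced across levels: T(n) = Θ(n^d log n) = Θ(n³ log n).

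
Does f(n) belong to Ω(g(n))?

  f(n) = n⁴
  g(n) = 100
True

f(n) = n⁴ is O(n⁴), and g(n) = 100 is O(1).
Since O(n⁴) grows at least as fast as O(1), f(n) = Ω(g(n)) is true.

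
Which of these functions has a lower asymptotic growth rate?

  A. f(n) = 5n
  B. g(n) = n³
A

f(n) = 5n is O(n), while g(n) = n³ is O(n³).
Since O(n) grows slower than O(n³), f(n) is dominated.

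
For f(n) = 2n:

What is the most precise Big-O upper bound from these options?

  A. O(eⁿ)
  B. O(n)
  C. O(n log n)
B

f(n) = 2n is O(n).
All listed options are valid Big-O bounds (upper bounds),
but O(n) is the tightest (smallest valid bound).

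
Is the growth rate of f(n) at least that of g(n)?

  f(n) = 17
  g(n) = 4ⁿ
False

f(n) = 17 is O(1), and g(n) = 4ⁿ is O(4ⁿ).
Since O(1) grows slower than O(4ⁿ), f(n) = Ω(g(n)) is false.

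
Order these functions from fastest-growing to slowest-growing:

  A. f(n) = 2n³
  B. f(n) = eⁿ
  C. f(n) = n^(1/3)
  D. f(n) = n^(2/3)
B > A > D > C

Comparing growth rates:
B = eⁿ is O(eⁿ)
A = 2n³ is O(n³)
D = n^(2/3) is O(n^(2/3))
C = n^(1/3) is O(n^(1/3))

Therefore, the order from fastest to slowest is: B > A > D > C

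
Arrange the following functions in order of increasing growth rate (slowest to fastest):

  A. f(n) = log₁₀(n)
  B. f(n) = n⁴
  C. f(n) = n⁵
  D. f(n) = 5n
A < D < B < C

Comparing growth rates:
A = log₁₀(n) is O(log n)
D = 5n is O(n)
B = n⁴ is O(n⁴)
C = n⁵ is O(n⁵)

Therefore, the order from slowest to fastest is: A < D < B < C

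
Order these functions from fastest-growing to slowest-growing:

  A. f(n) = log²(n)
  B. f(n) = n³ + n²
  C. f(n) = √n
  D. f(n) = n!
D > B > C > A

Comparing growth rates:
D = n! is O(n!)
B = n³ + n² is O(n³)
C = √n is O(√n)
A = log²(n) is O(log² n)

Therefore, the order from fastest to slowest is: D > B > C > A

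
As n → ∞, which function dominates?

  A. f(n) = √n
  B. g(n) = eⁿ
B

f(n) = √n is O(√n), while g(n) = eⁿ is O(eⁿ).
Since O(eⁿ) grows faster than O(√n), g(n) dominates.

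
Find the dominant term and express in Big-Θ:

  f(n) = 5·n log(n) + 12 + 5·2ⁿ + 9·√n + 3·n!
Θ(n!)

Order the terms by growth rate: 12 ≺ 9·√n ≺ 5·n log(n) ≺ 5·2ⁿ ≺ 3·n!.
The fastest-growing term 3·n! dominates as n → ∞; dropping its constant factor gives Θ(n!).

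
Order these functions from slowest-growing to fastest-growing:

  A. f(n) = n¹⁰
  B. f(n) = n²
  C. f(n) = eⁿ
B < A < C

Comparing growth rates:
B = n² is O(n²)
A = n¹⁰ is O(n¹⁰)
C = eⁿ is O(eⁿ)

Therefore, the order from slowest to fastest is: B < A < C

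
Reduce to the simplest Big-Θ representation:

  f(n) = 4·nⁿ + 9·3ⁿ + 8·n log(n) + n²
Θ(nⁿ)

Order the terms by growth rate: 8·n log(n) ≺ n² ≺ 9·3ⁿ ≺ 4·nⁿ.
The fastest-growing term 4·nⁿ dominates as n → ∞; dropping its constant factor gives Θ(nⁿ).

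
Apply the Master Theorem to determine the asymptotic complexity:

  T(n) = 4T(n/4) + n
Θ(n log n)

Master Theorem: a = 4, b = 4, f(n) = n.
Compute the critical exponent d = log₄(4) = 1.
Compare f(n) = Θ(n) against n^d:
  k = 1 = d, so f(n) = Θ(n^d) — Case 2.
  Work is balanced across levels: T(n) = Θ(n^d log n) = Θ(n log n).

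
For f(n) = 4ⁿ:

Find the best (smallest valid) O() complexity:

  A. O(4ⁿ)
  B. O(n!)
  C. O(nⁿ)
A

f(n) = 4ⁿ is O(4ⁿ).
All listed options are valid Big-O bounds (upper bounds),
but O(4ⁿ) is the tightest (smallest valid bound).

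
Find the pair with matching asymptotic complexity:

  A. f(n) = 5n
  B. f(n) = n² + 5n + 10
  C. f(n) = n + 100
A and C

Examining each function:
  A. 5n is O(n)
  B. n² + 5n + 10 is O(n²)
  C. n + 100 is O(n)

Functions A and C both have the same complexity class.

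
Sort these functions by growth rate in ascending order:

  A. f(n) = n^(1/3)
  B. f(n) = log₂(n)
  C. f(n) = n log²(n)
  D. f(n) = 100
D < B < A < C

Comparing growth rates:
D = 100 is O(1)
B = log₂(n) is O(log n)
A = n^(1/3) is O(n^(1/3))
C = n log²(n) is O(n log² n)

Therefore, the order from slowest to fastest is: D < B < A < C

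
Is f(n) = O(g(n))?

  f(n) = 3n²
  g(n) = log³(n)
False

f(n) = 3n² is O(n²), and g(n) = log³(n) is O(log³ n).
Since O(n²) grows faster than O(log³ n), f(n) = O(g(n)) is false.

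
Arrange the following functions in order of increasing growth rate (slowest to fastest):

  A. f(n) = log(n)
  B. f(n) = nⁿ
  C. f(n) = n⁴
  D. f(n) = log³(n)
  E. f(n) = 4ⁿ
A < D < C < E < B

Comparing growth rates:
A = log(n) is O(log n)
D = log³(n) is O(log³ n)
C = n⁴ is O(n⁴)
E = 4ⁿ is O(4ⁿ)
B = nⁿ is O(nⁿ)

Therefore, the order from slowest to fastest is: A < D < C < E < B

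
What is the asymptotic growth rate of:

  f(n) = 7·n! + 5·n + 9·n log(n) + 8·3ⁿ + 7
Θ(n!)

Order the terms by growth rate: 7 ≺ 5·n ≺ 9·n log(n) ≺ 8·3ⁿ ≺ 7·n!.
The fastest-growing term 7·n! dominates as n → ∞; dropping its constant factor gives Θ(n!).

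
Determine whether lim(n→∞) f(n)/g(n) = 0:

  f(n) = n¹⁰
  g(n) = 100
False

f(n) = n¹⁰ is O(n¹⁰), and g(n) = 100 is O(1).
Since O(n¹⁰) grows faster than or equal to O(1), f(n) = o(g(n)) is false.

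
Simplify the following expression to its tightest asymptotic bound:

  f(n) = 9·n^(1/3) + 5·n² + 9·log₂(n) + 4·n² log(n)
Θ(n² log n)

Order the terms by growth rate: 9·log₂(n) ≺ 9·n^(1/3) ≺ 5·n² ≺ 4·n² log(n).
The fastest-growing term 4·n² log(n) dominates as n → ∞; dropping its constant factor gives Θ(n² log n).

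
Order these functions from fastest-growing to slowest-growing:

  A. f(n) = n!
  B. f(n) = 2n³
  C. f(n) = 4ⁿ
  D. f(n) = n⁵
A > C > D > B

Comparing growth rates:
A = n! is O(n!)
C = 4ⁿ is O(4ⁿ)
D = n⁵ is O(n⁵)
B = 2n³ is O(n³)

Therefore, the order from fastest to slowest is: A > C > D > B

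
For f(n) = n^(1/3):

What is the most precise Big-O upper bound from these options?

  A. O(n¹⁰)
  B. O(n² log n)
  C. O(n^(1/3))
C

f(n) = n^(1/3) is O(n^(1/3)).
All listed options are valid Big-O bounds (upper bounds),
but O(n^(1/3)) is the tightest (smallest valid bound).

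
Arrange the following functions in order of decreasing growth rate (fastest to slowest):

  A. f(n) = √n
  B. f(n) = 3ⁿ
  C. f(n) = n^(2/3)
B > C > A

Comparing growth rates:
B = 3ⁿ is O(3ⁿ)
C = n^(2/3) is O(n^(2/3))
A = √n is O(√n)

Therefore, the order from fastest to slowest is: B > C > A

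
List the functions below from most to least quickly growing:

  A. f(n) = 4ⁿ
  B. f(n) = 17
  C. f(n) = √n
A > C > B

Comparing growth rates:
A = 4ⁿ is O(4ⁿ)
C = √n is O(√n)
B = 17 is O(1)

Therefore, the order from fastest to slowest is: A > C > B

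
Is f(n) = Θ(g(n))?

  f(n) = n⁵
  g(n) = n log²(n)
False

f(n) = n⁵ is O(n⁵), and g(n) = n log²(n) is O(n log² n).
Since they have different growth rates, f(n) = Θ(g(n)) is false.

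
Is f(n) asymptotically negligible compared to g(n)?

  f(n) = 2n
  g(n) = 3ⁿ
True

f(n) = 2n is O(n), and g(n) = 3ⁿ is O(3ⁿ).
Since O(n) grows strictly slower than O(3ⁿ), f(n) = o(g(n)) is true.
This means lim(n→∞) f(n)/g(n) = 0.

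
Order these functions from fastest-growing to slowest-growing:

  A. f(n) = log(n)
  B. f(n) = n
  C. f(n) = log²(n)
B > C > A

Comparing growth rates:
B = n is O(n)
C = log²(n) is O(log² n)
A = log(n) is O(log n)

Therefore, the order from fastest to slowest is: B > C > A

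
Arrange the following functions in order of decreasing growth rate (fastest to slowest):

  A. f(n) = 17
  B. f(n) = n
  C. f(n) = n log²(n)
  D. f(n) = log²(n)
C > B > D > A

Comparing growth rates:
C = n log²(n) is O(n log² n)
B = n is O(n)
D = log²(n) is O(log² n)
A = 17 is O(1)

Therefore, the order from fastest to slowest is: C > B > D > A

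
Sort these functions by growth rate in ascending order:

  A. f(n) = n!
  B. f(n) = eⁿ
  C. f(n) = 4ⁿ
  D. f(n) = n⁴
D < B < C < A

Comparing growth rates:
D = n⁴ is O(n⁴)
B = eⁿ is O(eⁿ)
C = 4ⁿ is O(4ⁿ)
A = n! is O(n!)

Therefore, the order from slowest to fastest is: D < B < C < A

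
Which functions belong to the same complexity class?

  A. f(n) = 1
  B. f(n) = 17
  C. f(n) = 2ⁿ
A and B

Examining each function:
  A. 1 is O(1)
  B. 17 is O(1)
  C. 2ⁿ is O(2ⁿ)

Functions A and B both have the same complexity class.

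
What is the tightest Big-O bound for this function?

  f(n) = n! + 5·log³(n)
O(n!)

The dominant term in n! + 5·log³(n) is n!, which is Θ(n!).
Lower-order terms (5·log³(n)) are asymptotically negligible.
Constants are absorbed, so the tightest bound is O(n!).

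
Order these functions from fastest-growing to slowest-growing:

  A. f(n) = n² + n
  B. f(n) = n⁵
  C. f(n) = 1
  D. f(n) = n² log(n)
B > D > A > C

Comparing growth rates:
B = n⁵ is O(n⁵)
D = n² log(n) is O(n² log n)
A = n² + n is O(n²)
C = 1 is O(1)

Therefore, the order from fastest to slowest is: B > D > A > C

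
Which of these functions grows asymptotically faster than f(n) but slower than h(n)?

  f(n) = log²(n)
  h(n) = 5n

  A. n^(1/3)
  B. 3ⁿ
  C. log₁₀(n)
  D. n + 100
A

We need g(n) with log²(n) = o(g(n)) and g(n) = o(5n), i.e. O(log² n) ≺ g ≺ O(n).
Check each option:
  A. n^(1/3) — O(n^(1/3)) is strictly between O(log² n) and O(n) ✓
  B. 3ⁿ — O(3ⁿ) does not grow strictly slower than h(n)
  C. log₁₀(n) — O(log n) does not grow strictly faster than f(n)
  D. n + 100 — O(n) does not grow strictly slower than h(n)

Only option A (n^(1/3)) lies strictly between.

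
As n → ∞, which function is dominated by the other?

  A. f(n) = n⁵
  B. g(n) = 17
B

f(n) = n⁵ is O(n⁵), while g(n) = 17 is O(1).
Since O(1) grows slower than O(n⁵), g(n) is dominated.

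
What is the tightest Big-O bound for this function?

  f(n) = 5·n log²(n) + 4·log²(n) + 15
O(n log² n)

The dominant term in 5·n log²(n) + 4·log²(n) + 15 is 5·n log²(n), which is Θ(n log² n).
Lower-order terms (4·log²(n), 15) are asymptotically negligible.
Constants are absorbed, so the tightest bound is O(n log² n).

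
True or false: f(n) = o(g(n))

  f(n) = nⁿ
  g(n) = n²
False

f(n) = nⁿ is O(nⁿ), and g(n) = n² is O(n²).
Since O(nⁿ) grows faster than or equal to O(n²), f(n) = o(g(n)) is false.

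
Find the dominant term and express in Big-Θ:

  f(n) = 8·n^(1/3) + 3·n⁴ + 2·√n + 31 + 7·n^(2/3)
Θ(n⁴)

Order the terms by growth rate: 31 ≺ 8·n^(1/3) ≺ 2·√n ≺ 7·n^(2/3) ≺ 3·n⁴.
The fastest-growing term 3·n⁴ dominates as n → ∞; dropping its constant factor gives Θ(n⁴).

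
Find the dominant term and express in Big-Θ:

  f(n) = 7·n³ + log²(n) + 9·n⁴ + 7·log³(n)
Θ(n⁴)

Order the terms by growth rate: log²(n) ≺ 7·log³(n) ≺ 7·n³ ≺ 9·n⁴.
The fastest-growing term 9·n⁴ dominates as n → ∞; dropping its constant factor gives Θ(n⁴).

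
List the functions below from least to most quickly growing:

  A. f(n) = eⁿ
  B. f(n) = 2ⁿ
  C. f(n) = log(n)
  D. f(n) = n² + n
C < D < B < A

Comparing growth rates:
C = log(n) is O(log n)
D = n² + n is O(n²)
B = 2ⁿ is O(2ⁿ)
A = eⁿ is O(eⁿ)

Therefore, the order from slowest to fastest is: C < D < B < A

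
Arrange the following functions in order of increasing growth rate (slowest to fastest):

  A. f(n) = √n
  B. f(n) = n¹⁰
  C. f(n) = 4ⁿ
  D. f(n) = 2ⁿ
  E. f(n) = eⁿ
A < B < D < E < C

Comparing growth rates:
A = √n is O(√n)
B = n¹⁰ is O(n¹⁰)
D = 2ⁿ is O(2ⁿ)
E = eⁿ is O(eⁿ)
C = 4ⁿ is O(4ⁿ)

Therefore, the order from slowest to fastest is: A < B < D < E < C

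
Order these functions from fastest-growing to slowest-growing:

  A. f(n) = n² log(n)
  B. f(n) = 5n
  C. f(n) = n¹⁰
C > A > B

Comparing growth rates:
C = n¹⁰ is O(n¹⁰)
A = n² log(n) is O(n² log n)
B = 5n is O(n)

Therefore, the order from fastest to slowest is: C > A > B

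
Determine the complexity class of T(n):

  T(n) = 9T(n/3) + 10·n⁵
Θ(n⁵)

Master Theorem: a = 9, b = 3, f(n) = 10·n⁵.
Compute the critical exponent d = log₃(9) = 2.
Compare f(n) = Θ(n⁵) against n^d:
  k = 5 > d = 2, so f(n) = Ω(n^(d+ε)) — Case 3.
  Regularity: a·(n/b)^5/n^5 = a/b^5 = 9/243 < 1 ✓.
  The top-level work dominates: T(n) = Θ(f(n)) = Θ(n⁵).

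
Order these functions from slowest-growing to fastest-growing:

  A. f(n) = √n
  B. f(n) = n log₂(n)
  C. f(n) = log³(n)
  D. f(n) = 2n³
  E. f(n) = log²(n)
E < C < A < B < D

Comparing growth rates:
E = log²(n) is O(log² n)
C = log³(n) is O(log³ n)
A = √n is O(√n)
B = n log₂(n) is O(n log n)
D = 2n³ is O(n³)

Therefore, the order from slowest to fastest is: E < C < A < B < D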